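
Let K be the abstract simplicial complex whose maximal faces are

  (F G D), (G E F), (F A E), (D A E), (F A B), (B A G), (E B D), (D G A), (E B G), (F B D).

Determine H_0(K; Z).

H_0 = Z.

K has 6 vertices, 15 edges, 10 triangles.
rank ∂_0 = 0, rank ∂_1 = 5 ⇒ b_0 = 6 − 0 − 5 = 1; all invariant factors of ∂_1 are 1 so no torsion. So H_0 = Z.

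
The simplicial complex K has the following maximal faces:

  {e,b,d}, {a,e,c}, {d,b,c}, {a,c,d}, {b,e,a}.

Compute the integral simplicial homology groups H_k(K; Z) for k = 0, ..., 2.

H_0 ≅ Z,  H_1 ≅ Z,  H_2 = 0.

Take the total order a < b < c < d < e on the vertex set. Then K (dimension 2) consists of the simplices:

  0-simplices (5): a, b, c, d, e
  1-simplices (10): ab, ac, ad, ae, bc, bd, be, cd, ce, de
  2-simplices (5): abe, acd, ace, bcd, bde

Hence C_0 ≅ Z^5, C_1 ≅ Z^10, C_2 ≅ Z^5.

The boundary map ∂_1: C_1 → C_0 sends each edge [p,q] (with p < q) to q − p.
The 5×10 boundary matrix has rank 4 and Smith normal form diag(1,1,1,1).

The boundary map ∂_2: C_2 → C_1 acts by ∂[p,q,r] = [q,r] − [p,r] + [p,q]. For instance
  ∂bde = de − be + bd,
  ∂bcd = cd − bd + bc.
This gives a 10×5 integer matrix of rank 5; reducing to Smith normal form yields diagonal entries (1,1,1,1,1).

Computing H_k = (kernel of ∂_k) / (image of ∂_{k+1}):

  H_0: rank C_0 − rank ∂_1 = 5 − 4 = 1, and the invariant factors of ∂_1 are all 1, so H_0 = Z.
  H_1: rank ker ∂_1 − rank ∂_2 = (10 − 4) − 5 = 1, and the invariant factors of ∂_2 are all 1, so H_1 = Z.
  H_2: rank ker ∂_2 − rank ∂_3 = (5 − 5) − 0 = 0, and there is no ∂_3, so H_2 = 0.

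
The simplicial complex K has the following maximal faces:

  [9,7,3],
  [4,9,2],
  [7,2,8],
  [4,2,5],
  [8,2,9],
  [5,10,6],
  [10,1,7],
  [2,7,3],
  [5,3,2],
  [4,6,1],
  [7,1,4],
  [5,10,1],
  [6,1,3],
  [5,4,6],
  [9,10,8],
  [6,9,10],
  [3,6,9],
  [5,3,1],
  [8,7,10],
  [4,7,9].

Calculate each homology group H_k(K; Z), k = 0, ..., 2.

H_0 ≅ Z,  H_1 ≅ Z ⊕ Z/2Z,  H_2 = 0.

Take the total order 1 < 2 < 3 < 4 < 5 < 6 < 7 < 8 < 9 < 10 on the vertex set. Then K (dimension 2) consists of the simplices:

  0-simplices (10): [1], [2], [3], [4], [5], [6], [7], [8], [9], [10]
  1-simplices (30): (30 of them)
  2-simplices (20): (20 of them)

Hence C_0 ≅ Z^10, C_1 ≅ Z^30, C_2 ≅ Z^20.

The boundary map ∂_1: C_1 → C_0 is given by ∂[p,q] = [q] − [p]. For instance
  ∂[5,10] = [10] − [5].
As a 10×30 matrix over Z this has rank 9, with invariant factors (1,1,1,1,1,1,1,1,1).

∂_2: C_2 → C_1 maps a triangle to the signed sum of its edges. For instance
  ∂[3,6,9] = [6,9] − [3,9] + [3,6],
  ∂[2,8,9] = [8,9] − [2,9] + [2,8].
The 30×20 boundary matrix has rank 20 and Smith normal form diag(1,1,1,1,1,1,1,1,1,1,1,1,1,1,1,1,1,1,1,2).

From H_k ≅ ker(∂_k) / im(∂_{k+1}) we obtain:

  H_0: rank C_0 − rank ∂_1 = 10 − 9 = 1, and the invariant factors of ∂_1 are all 1, so H_0 ≅ Z.
  H_1: rank ker ∂_1 − rank ∂_2 = (30 − 9) − 20 = 1, and ∂_2 has invariant factor 2 > 1, so H_1 ≅ Z ⊕ Z/2Z.
  H_2: rank ker ∂_2 − rank ∂_3 = (20 − 20) − 0 = 0, and there is no ∂_3, so H_2 ≅ 0.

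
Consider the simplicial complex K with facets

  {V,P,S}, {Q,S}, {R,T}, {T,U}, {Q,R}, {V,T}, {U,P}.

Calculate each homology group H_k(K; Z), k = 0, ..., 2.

H_0 = Z,  H_1 = Z^2,  H_2 = 0.

Take the total order P < Q < R < S < T < U < V on the vertex set. Then K (dimension 2) consists of the simplices:

  0-simplices (7): P, Q, R, S, T, U, V
  1-simplices (9): PS, PU, PV, QR, QS, RT, SV, TU, TV
  2-simplices (1): PSV

so the chain groups are C_0 ≅ Z^7, C_1 ≅ Z^9, C_2 ≅ Z^1.

Boundary ∂_1: C_1 → C_0 sends each edge [p,q] (with p < q) to q − p. For instance
  ∂TV = V − T.
The 7×9 boundary matrix has rank 6 and Smith normal form diag(1,1,1,1,1,1).

Boundary ∂_2: C_2 → C_1 sends each 2-simplex [p,q,r] to [q,r] − [p,r] + [p,q]. For instance
  ∂PSV = SV − PV + PS.
The resulting 9×1 matrix has rank 1, and its Smith normal form has invariant factors (1).

Reading off H_k = ker ∂_k / im ∂_{k+1}:

  H_0: rank C_0 − rank ∂_1 = 7 − 6 = 1, and the invariant factors of ∂_1 are all 1, so H_0 ≅ Z.
  H_1: rank ker ∂_1 − rank ∂_2 = (9 − 6) − 1 = 2, and the invariant factors of ∂_2 are all 1, so H_1 ≅ Z^2.
  H_2: rank ker ∂_2 − rank ∂_3 = (1 − 1) − 0 = 0, and there is no ∂_3, so H_2 ≅ 0.

As a check, the Euler characteristic is 7 − 9 + 1 = -1, which agrees with 1 − 2 + 0 = -1.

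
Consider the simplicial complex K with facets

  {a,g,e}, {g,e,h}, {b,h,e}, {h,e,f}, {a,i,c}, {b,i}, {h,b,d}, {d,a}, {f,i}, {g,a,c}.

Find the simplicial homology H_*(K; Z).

H_0 ≅ Z,  H_1 ≅ Z^3,  H_2 = 0.

Take the total order a < b < c < d < e < f < g < h < i on the vertex set. Then K (dimension 2) consists of the simplices:

  0-simplices (9): a, b, c, d, e, f, g, h, i
  1-simplices (18): ac, ad, ae, ag, ai, bd, be, bh, bi, cg, ci, dh, ef, eg, eh, fh, fi, gh
  2-simplices (7): acg, aci, aeg, bdh, beh, efh, egh

so the chain groups are C_0 ≅ Z^9, C_1 ≅ Z^18, C_2 ≅ Z^7.

Boundary ∂_1: C_1 → C_0 is given by ∂[p,q] = [q] − [p]. For instance
  ∂fh = h − f.
This gives a 9×18 integer matrix of rank 8; reducing to Smith normal form yields diagonal entries (1,1,1,1,1,1,1,1).

Boundary ∂_2: C_2 → C_1 maps a triangle to the signed sum of its edges. For instance
  ∂aeg = eg − ag + ae,
  ∂aci = ci − ai + ac.
This gives a 18×7 integer matrix of rank 7; reducing to Smith normal form yields diagonal entries (1,1,1,1,1,1,1).

Now H_k = ker ∂_k / im ∂_{k+1}, so:

  H_0: rank C_0 − rank ∂_1 = 9 − 8 = 1, and the invariant factors of ∂_1 are all 1, so H_0 ≅ Z.
  H_1: rank ker ∂_1 − rank ∂_2 = (18 − 8) − 7 = 3, and the invariant factors of ∂_2 are all 1, so H_1 ≅ Z^3.
  H_2: rank ker ∂_2 − rank ∂_3 = (7 − 7) − 0 = 0, and there is no ∂_3, so H_2 ≅ 0.

As a check, the Euler characteristic is 9 − 18 + 7 = -2, which agrees with 1 − 3 + 0 = -2.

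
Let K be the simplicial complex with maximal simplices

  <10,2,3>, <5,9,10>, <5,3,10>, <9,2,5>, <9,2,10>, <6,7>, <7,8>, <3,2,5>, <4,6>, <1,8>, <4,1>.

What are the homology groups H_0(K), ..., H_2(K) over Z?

H_0 = Z^2,  H_1 = Z,  H_2 = Z.

Order the vertices as 1 < 2 < 3 < 4 < 5 < 6 < 7 < 8 < 9 < 10. Listing each simplex with vertices in this order, K has dimension 2 with simplices:

  0-simplices (10): [1], [2], [3], [4], [5], [6], [7], [8], [9], [10]
  1-simplices (14): [1,4], [1,8], [2,3], [2,5], [2,9], [2,10], [3,5], [3,10], [4,6], [5,9], [5,10], [6,7], [7,8], [9,10]
  2-simplices (6): [2,3,5], [2,3,10], [2,5,9], [2,9,10], [3,5,10], [5,9,10]

so the chain groups are C_0 ≅ Z^10, C_1 ≅ Z^14, C_2 ≅ Z^6.

The boundary map ∂_1: C_1 → C_0 is given by ∂[p,q] = [q] − [p]. For instance
  ∂[6,7] = [7] − [6].
As a 10×14 matrix over Z this has rank 8, with invariant factors (1,1,1,1,1,1,1,1).

∂_2: C_2 → C_1 maps a triangle to the signed sum of its edges. For instance
  ∂[2,9,10] = [9,10] − [2,10] + [2,9],
  ∂[2,5,9] = [5,9] − [2,9] + [2,5].
As a 14×6 matrix over Z this has rank 5, with invariant factors (1,1,1,1,1).

From H_k ≅ ker(∂_k) / im(∂_{k+1}) we obtain:

  H_0: rank C_0 − rank ∂_1 = 10 − 8 = 2, and the invariant factors of ∂_1 are all 1, so H_0 ≅ Z^2.
  H_1: rank ker ∂_1 − rank ∂_2 = (14 − 8) − 5 = 1, and the invariant factors of ∂_2 are all 1, so H_1 ≅ Z.
  H_2: rank ker ∂_2 − rank ∂_3 = (6 − 5) − 0 = 1, and there is no ∂_3, so H_2 ≅ Z.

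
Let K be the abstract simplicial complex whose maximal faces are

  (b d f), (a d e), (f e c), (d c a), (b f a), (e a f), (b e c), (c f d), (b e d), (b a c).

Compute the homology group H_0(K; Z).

H_0 ≅ Z.

We work with the vertex ordering a < b < c < d < e < f. The simplices of K, each written with vertices in increasing order, are:

  0-simplices (6): a, b, c, d, e, f
  1-simplices (15): ab, ac, ad, ae, af, bc, bd, be, bf, cd, ce, cf, de, df, ef
  2-simplices (10): abc, abf, acd, ade, aef, bce, bde, bdf, cdf, cef

giving chain groups C_0 ≅ Z^6, C_1 ≅ Z^15, C_2 ≅ Z^10.

The boundary map ∂_1: C_1 → C_0 sends each edge [p,q] (with p < q) to q − p.
The 6×15 boundary matrix has rank 5 and Smith normal form diag(1,1,1,1,1).

Boundary ∂_2: C_2 → C_1 sends each 2-simplex [p,q,r] to [q,r] − [p,r] + [p,q]. For instance
  ∂bdf = df − bf + bd,
  ∂aef = ef − af + ae.
The 15×10 boundary matrix has rank 10 and Smith normal form diag(1,1,1,1,1,1,1,1,1,2).

Now H_k = ker ∂_k / im ∂_{k+1}, so:

  H_0: rank C_0 − rank ∂_1 = 6 − 5 = 1, and the invariant factors of ∂_1 are all 1, so H_0 = Z.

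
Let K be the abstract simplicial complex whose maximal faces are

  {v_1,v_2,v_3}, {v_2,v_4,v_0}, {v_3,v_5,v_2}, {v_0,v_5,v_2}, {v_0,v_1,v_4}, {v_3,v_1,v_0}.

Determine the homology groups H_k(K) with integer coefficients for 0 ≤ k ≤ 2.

Fix the vertex order v_0 < v_1 < v_2 < v_3 < v_4 < v_5 and write every simplex with vertices in increasing order. Then dim K = 2 and the simplices of K are:

  0-simplices (6): [v_0], [v_1], [v_2], [v_3], [v_4], [v_5]
  1-simplices (12): [v_0,v_1], [v_0,v_2], [v_0,v_3], [v_0,v_4], [v_0,v_5], [v_1,v_2], [v_1,v_3], [v_1,v_4], [v_2,v_3], [v_2,v_4], [v_2,v_5], [v_3,v_5]
  2-simplices (6): [v_0,v_1,v_3], [v_0,v_1,v_4], [v_0,v_2,v_4], [v_0,v_2,v_5], [v_1,v_2,v_3], [v_2,v_3,v_5]

giving chain groups C_0 ≅ Z^6, C_1 ≅ Z^12, C_2 ≅ Z^6.

Boundary ∂_1: C_1 → C_0 maps an edge to its endpoints' difference, ∂[p,q] = q − p. For instance
  ∂[v_0,v_4] = [v_4] − [v_0].
The resulting 6×12 matrix has rank 5, and its Smith normal form has invariant factors (1,1,1,1,1).

∂_2: C_2 → C_1 maps a triangle to the signed sum of its edges. For instance
  ∂[v_2,v_3,v_5] = [v_3,v_5] − [v_2,v_5] + [v_2,v_3],
  ∂[v_0,v_1,v_3] = [v_1,v_3] − [v_0,v_3] + [v_0,v_1].
This gives a 12×6 integer matrix of rank 6; reducing to Smith normal form yields diagonal entries (1,1,1,1,1,1).

Reading off H_k = ker ∂_k / im ∂_{k+1}:

  H_0: rank C_0 − rank ∂_1 = 6 − 5 = 1, and the invariant factors of ∂_1 are all 1, so H_0 ≅ Z.
  H_1: rank ker ∂_1 − rank ∂_2 = (12 − 5) − 6 = 1, and the invariant factors of ∂_2 are all 1, so H_1 ≅ Z.
  H_2: rank ker ∂_2 − rank ∂_3 = (6 − 6) − 0 = 0, and there is no ∂_3, so H_2 ≅ 0.

As a check, the Euler characteristic is 6 − 12 + 6 = 0, which agrees with 1 − 1 + 0 = 0.

H_0 ≅ Z,  H_1 ≅ Z,  H_2 = 0.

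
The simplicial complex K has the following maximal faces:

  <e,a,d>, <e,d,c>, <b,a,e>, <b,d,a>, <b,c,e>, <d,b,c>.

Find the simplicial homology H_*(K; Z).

We work with the vertex ordering a < b < c < d < e. The simplices of K, each written with vertices in increasing order, are:

  0-simplices (5): a, b, c, d, e
  1-simplices (9): ab, ad, ae, bc, bd, be, cd, ce, de
  2-simplices (6): abd, abe, ade, bcd, bce, cde

Hence C_0 ≅ Z^5, C_1 ≅ Z^9, C_2 ≅ Z^6.

∂_1: C_1 → C_0 is given by ∂[p,q] = [q] − [p].
As a 5×9 matrix over Z this has rank 4, with invariant factors (1,1,1,1).

The boundary map ∂_2: C_2 → C_1 acts by ∂[p,q,r] = [q,r] − [p,r] + [p,q]. For instance
  ∂abd = bd − ad + ab,
  ∂bcd = cd − bd + bc.
This gives a 9×6 integer matrix of rank 5; reducing to Smith normal form yields diagonal entries (1,1,1,1,1).

Now H_k = ker ∂_k / im ∂_{k+1}, so:

  H_0: rank C_0 − rank ∂_1 = 5 − 4 = 1, and the invariant factors of ∂_1 are all 1, so H_0 = Z.
  H_1: rank ker ∂_1 − rank ∂_2 = (9 − 4) − 5 = 0, and the invariant factors of ∂_2 are all 1, so H_1 = 0.
  H_2: rank ker ∂_2 − rank ∂_3 = (6 − 5) − 0 = 1, and there is no ∂_3, so H_2 = Z.

As a check, the Euler characteristic is 5 − 9 + 6 = 2, which agrees with 1 − 0 + 1 = 2.
(K is a triangulation of the 2-sphere S^2.)

H_0 ≅ Z,  H_1 = 0,  H_2 ≅ Z.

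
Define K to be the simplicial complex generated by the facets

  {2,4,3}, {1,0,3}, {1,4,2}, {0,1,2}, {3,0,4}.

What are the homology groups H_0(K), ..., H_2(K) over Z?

H_0 ≅ Z,  H_1 ≅ Z,  H_2 = 0.

Fix the vertex order 0 < 1 < 2 < 3 < 4 and write every simplex with vertices in increasing order. Then dim K = 2 and the simplices of K are:

  0-simplices (5): [0], [1], [2], [3], [4]
  1-simplices (10): [0,1], [0,2], [0,3], [0,4], [1,2], [1,3], [1,4], [2,3], [2,4], [3,4]
  2-simplices (5): [0,1,2], [0,1,3], [0,3,4], [1,2,4], [2,3,4]

Hence C_0 ≅ Z^5, C_1 ≅ Z^10, C_2 ≅ Z^5.

∂_1: C_1 → C_0 maps an edge to its endpoints' difference, ∂[p,q] = q − p.
The 5×10 boundary matrix has rank 4 and Smith normal form diag(1,1,1,1).

The boundary map ∂_2: C_2 → C_1 acts by ∂[p,q,r] = [q,r] − [p,r] + [p,q]. For instance
  ∂[0,1,3] = [1,3] − [0,3] + [0,1],
  ∂[1,2,4] = [2,4] − [1,4] + [1,2].
This gives a 10×5 integer matrix of rank 5; reducing to Smith normal form yields diagonal entries (1,1,1,1,1).

From H_k ≅ ker(∂_k) / im(∂_{k+1}) we obtain:

  H_0: rank C_0 − rank ∂_1 = 5 − 4 = 1, and the invariant factors of ∂_1 are all 1, so H_0 ≅ Z.
  H_1: rank ker ∂_1 − rank ∂_2 = (10 − 4) − 5 = 1, and the invariant factors of ∂_2 are all 1, so H_1 ≅ Z.
  H_2: rank ker ∂_2 − rank ∂_3 = (5 − 5) − 0 = 0, and there is no ∂_3, so H_2 ≅ 0.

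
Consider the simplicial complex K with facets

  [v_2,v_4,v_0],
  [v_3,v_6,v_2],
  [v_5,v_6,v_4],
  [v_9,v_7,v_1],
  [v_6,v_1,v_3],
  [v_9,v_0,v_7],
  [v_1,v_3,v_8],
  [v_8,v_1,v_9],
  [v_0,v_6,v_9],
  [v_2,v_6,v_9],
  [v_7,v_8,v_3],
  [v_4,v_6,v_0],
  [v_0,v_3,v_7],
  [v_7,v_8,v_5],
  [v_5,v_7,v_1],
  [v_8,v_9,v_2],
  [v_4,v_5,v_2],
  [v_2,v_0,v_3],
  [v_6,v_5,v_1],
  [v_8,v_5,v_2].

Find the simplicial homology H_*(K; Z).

Order the vertices as v_0 < v_1 < v_2 < v_3 < v_4 < v_5 < v_6 < v_7 < v_8 < v_9. Listing each simplex with vertices in this order, K has dimension 2 with simplices:

  0-simplices (10): [v_0], [v_1], [v_2], [v_3], [v_4], [v_5], [v_6], [v_7], [v_8], [v_9]
  1-simplices (30): (30 of them)
  2-simplices (20): (20 of them)

giving chain groups C_0 ≅ Z^10, C_1 ≅ Z^30, C_2 ≅ Z^20.

Boundary ∂_1: C_1 → C_0 is given by ∂[p,q] = [q] − [p]. For instance
  ∂[v_3,v_8] = [v_8] − [v_3].
The resulting 10×30 matrix has rank 9, and its Smith normal form has invariant factors (1,1,1,1,1,1,1,1,1).

The boundary map ∂_2: C_2 → C_1 sends each 2-simplex [p,q,r] to [q,r] − [p,r] + [p,q]. For instance
  ∂[v_2,v_5,v_8] = [v_5,v_8] − [v_2,v_8] + [v_2,v_5],
  ∂[v_0,v_3,v_7] = [v_3,v_7] − [v_0,v_7] + [v_0,v_3].
The 30×20 boundary matrix has rank 20 and Smith normal form diag(1,1,1,1,1,1,1,1,1,1,1,1,1,1,1,1,1,1,1,2).

From H_k ≅ ker(∂_k) / im(∂_{k+1}) we obtain:

  H_0: rank C_0 − rank ∂_1 = 10 − 9 = 1, and the invariant factors of ∂_1 are all 1, so H_0 ≅ Z.
  H_1: rank ker ∂_1 − rank ∂_2 = (30 − 9) − 20 = 1, and ∂_2 has invariant factor 2 > 1, so H_1 ≅ Z ⊕ Z/2.
  H_2: rank ker ∂_2 − rank ∂_3 = (20 − 20) − 0 = 0, and there is no ∂_3, so H_2 ≅ 0.

H_0 = Z,  H_1 = Z ⊕ Z/2,  H_2 = 0.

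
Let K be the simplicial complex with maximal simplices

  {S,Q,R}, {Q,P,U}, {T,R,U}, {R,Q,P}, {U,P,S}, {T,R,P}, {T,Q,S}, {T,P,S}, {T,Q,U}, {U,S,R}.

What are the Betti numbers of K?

b_0 = 1, b_1 = 0, b_2 = 0.

Order the vertices as P < Q < R < S < T < U. Listing each simplex with vertices in this order, K has dimension 2 with simplices:

  0-simplices (6): P, Q, R, S, T, U
  1-simplices (15): PQ, PR, PS, PT, PU, QR, QS, QT, QU, RS, RT, RU, ST, SU, TU
  2-simplices (10): PQR, PQU, PRT, PST, PSU, QRS, QST, QTU, RSU, RTU

giving chain groups C_0 ≅ Z^6, C_1 ≅ Z^15, C_2 ≅ Z^10.

∂_1: C_1 → C_0 maps an edge to its endpoints' difference, ∂[p,q] = q − p.
As a 6×15 matrix over Z this has rank 5, with invariant factors (1,1,1,1,1).

∂_2: C_2 → C_1 acts by ∂[p,q,r] = [q,r] − [p,r] + [p,q]. For instance
  ∂PST = ST − PT + PS,
  ∂QRS = RS − QS + QR.
The resulting 15×10 matrix has rank 10, and its Smith normal form has invariant factors (1,1,1,1,1,1,1,1,1,2).

Now H_k = ker ∂_k / im ∂_{k+1}, so:

  H_0: rank C_0 − rank ∂_1 = 6 − 5 = 1, and the invariant factors of ∂_1 are all 1, so H_0 ≅ Z.
  H_1: rank ker ∂_1 − rank ∂_2 = (15 − 5) − 10 = 0, and ∂_2 has invariant factor 2 > 1, so H_1 ≅ Z/2.
  H_2: rank ker ∂_2 − rank ∂_3 = (10 − 10) − 0 = 0, and there is no ∂_3, so H_2 ≅ 0.

(K is a triangulation of the real projective plane RP^2.)

Hence the Betti numbers are b_0 = 1, b_1 = 0, b_2 = 0.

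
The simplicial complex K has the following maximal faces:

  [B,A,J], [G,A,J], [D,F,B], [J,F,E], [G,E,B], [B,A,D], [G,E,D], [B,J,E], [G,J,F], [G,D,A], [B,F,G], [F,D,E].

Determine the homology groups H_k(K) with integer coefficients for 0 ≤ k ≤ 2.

H_0 = Z,  H_1 = Z/2Z,  H_2 = 0.

We work with the vertex ordering A < B < D < E < F < G < J. The simplices of K, each written with vertices in increasing order, are:

  0-simplices (7): A, B, D, E, F, G, J
  1-simplices (18): AB, AD, AG, AJ, BD, BE, BF, BG, BJ, DE, DF, DG, EF, EG, EJ, FG, FJ, GJ
  2-simplices (12): ABD, ABJ, ADG, AGJ, BDF, BEG, BEJ, BFG, DEF, DEG, EFJ, FGJ

giving chain groups C_0 ≅ Z^7, C_1 ≅ Z^18, C_2 ≅ Z^12.

∂_1: C_1 → C_0 is given by ∂[p,q] = [q] − [p]. For instance
  ∂BD = D − B.
The resulting 7×18 matrix has rank 6, and its Smith normal form has invariant factors (1,1,1,1,1,1).

The boundary map ∂_2: C_2 → C_1 acts by ∂[p,q,r] = [q,r] − [p,r] + [p,q]. For instance
  ∂BFG = FG − BG + BF,
  ∂BEJ = EJ − BJ + BE.
This gives a 18×12 integer matrix of rank 12; reducing to Smith normal form yields diagonal entries (1,1,1,1,1,1,1,1,1,1,1,2).

Now H_k = ker ∂_k / im ∂_{k+1}, so:

  H_0: rank C_0 − rank ∂_1 = 7 − 6 = 1, and the invariant factors of ∂_1 are all 1, so H_0 = Z.
  H_1: rank ker ∂_1 − rank ∂_2 = (18 − 6) − 12 = 0, and ∂_2 has invariant factor 2 > 1, so H_1 = Z/2Z.
  H_2: rank ker ∂_2 − rank ∂_3 = (12 − 12) − 0 = 0, and there is no ∂_3, so H_2 = 0.

As a check, the Euler characteristic is 7 − 18 + 12 = 1, which agrees with 1 − 0 + 0 = 1.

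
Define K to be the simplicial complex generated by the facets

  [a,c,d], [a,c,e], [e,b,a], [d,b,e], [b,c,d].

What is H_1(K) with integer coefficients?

H_1 ≅ Z.

Take the total order a < b < c < d < e on the vertex set. Then K (dimension 2) consists of the simplices:

  0-simplices (5): a, b, c, d, e
  1-simplices (10): ab, ac, ad, ae, bc, bd, be, cd, ce, de
  2-simplices (5): abe, acd, ace, bcd, bde

giving chain groups C_0 ≅ Z^5, C_1 ≅ Z^10, C_2 ≅ Z^5.

The boundary map ∂_1: C_1 → C_0 is given by ∂[p,q] = [q] − [p]. For instance
  ∂ad = d − a.
The 5×10 boundary matrix has rank 4 and Smith normal form diag(1,1,1,1).

Boundary ∂_2: C_2 → C_1 maps a triangle to the signed sum of its edges. For instance
  ∂bcd = cd − bd + bc,
  ∂ace = ce − ae + ac.
This gives a 10×5 integer matrix of rank 5; reducing to Smith normal form yields diagonal entries (1,1,1,1,1).

Reading off H_k = ker ∂_k / im ∂_{k+1}:

  H_1: rank ker ∂_1 − rank ∂_2 = (10 − 4) − 5 = 1, and the invariant factors of ∂_2 are all 1, so H_1 ≅ Z.

(K is a triangulation of the Möbius band.)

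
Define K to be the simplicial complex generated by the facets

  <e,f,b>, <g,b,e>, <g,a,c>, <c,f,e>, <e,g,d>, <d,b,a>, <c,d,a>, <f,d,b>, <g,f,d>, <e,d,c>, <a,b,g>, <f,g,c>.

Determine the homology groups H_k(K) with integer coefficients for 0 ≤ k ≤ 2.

Take the total order a < b < c < d < e < f < g on the vertex set. Then K (dimension 2) consists of the simplices:

  0-simplices (7): a, b, c, d, e, f, g
  1-simplices (18): ab, ac, ad, ag, bd, be, bf, bg, cd, ce, cf, cg, de, df, dg, ef, eg, fg
  2-simplices (12): abd, abg, acd, acg, bdf, bef, beg, cde, cef, cfg, deg, dfg

giving chain groups C_0 ≅ Z^7, C_1 ≅ Z^18, C_2 ≅ Z^12.

∂_1: C_1 → C_0 maps an edge to its endpoints' difference, ∂[p,q] = q − p. For instance
  ∂bd = d − b.
As a 7×18 matrix over Z this has rank 6, with invariant factors (1,1,1,1,1,1).

Boundary ∂_2: C_2 → C_1 acts by ∂[p,q,r] = [q,r] − [p,r] + [p,q]. For instance
  ∂acg = cg − ag + ac,
  ∂cef = ef − cf + ce.
This gives a 18×12 integer matrix of rank 12; reducing to Smith normal form yields diagonal entries (1,1,1,1,1,1,1,1,1,1,1,2).

From H_k ≅ ker(∂_k) / im(∂_{k+1}) we obtain:

  H_0: rank C_0 − rank ∂_1 = 7 − 6 = 1, and the invariant factors of ∂_1 are all 1, so H_0 = Z.
  H_1: rank ker ∂_1 − rank ∂_2 = (18 − 6) − 12 = 0, and ∂_2 has invariant factor 2 > 1, so H_1 = Z/2.
  H_2: rank ker ∂_2 − rank ∂_3 = (12 − 12) − 0 = 0, and there is no ∂_3, so H_2 = 0.

H_0 = Z,  H_1 = Z/2,  H_2 = 0.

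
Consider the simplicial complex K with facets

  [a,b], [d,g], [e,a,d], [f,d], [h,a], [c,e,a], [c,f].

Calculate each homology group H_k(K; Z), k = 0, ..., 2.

H_0 = Z,  H_1 = Z,  H_2 = 0.

Fix the vertex order a < b < c < d < e < f < g < h and write every simplex with vertices in increasing order. Then dim K = 2 and the simplices of K are:

  0-simplices (8): a, b, c, d, e, f, g, h
  1-simplices (10): ab, ac, ad, ae, ah, ce, cf, de, df, dg
  2-simplices (2): ace, ade

giving chain groups C_0 ≅ Z^8, C_1 ≅ Z^10, C_2 ≅ Z^2.

The boundary map ∂_1: C_1 → C_0 is given by ∂[p,q] = [q] − [p].
This gives a 8×10 integer matrix of rank 7; reducing to Smith normal form yields diagonal entries (1,1,1,1,1,1,1).

The boundary map ∂_2: C_2 → C_1 sends each 2-simplex [p,q,r] to [q,r] − [p,r] + [p,q]. For instance
  ∂ade = de − ae + ad,
  ∂ace = ce − ae + ac.
The 10×2 boundary matrix has rank 2 and Smith normal form diag(1,1).

Reading off H_k = ker ∂_k / im ∂_{k+1}:

  H_0: rank C_0 − rank ∂_1 = 8 − 7 = 1, and the invariant factors of ∂_1 are all 1, so H_0 ≅ Z.
  H_1: rank ker ∂_1 − rank ∂_2 = (10 − 7) − 2 = 1, and the invariant factors of ∂_2 are all 1, so H_1 ≅ Z.
  H_2: rank ker ∂_2 − rank ∂_3 = (2 − 2) − 0 = 0, and there is no ∂_3, so H_2 ≅ 0.

As a check, the Euler characteristic is 8 − 10 + 2 = 0, which agrees with 1 − 1 + 0 = 0.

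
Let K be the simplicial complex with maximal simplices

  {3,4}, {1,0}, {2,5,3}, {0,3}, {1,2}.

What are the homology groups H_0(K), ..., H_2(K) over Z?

Order the vertices as 0 < 1 < 2 < 3 < 4 < 5. Listing each simplex with vertices in this order, K has dimension 2 with simplices:

  0-simplices (6): [0], [1], [2], [3], [4], [5]
  1-simplices (7): [0,1], [0,3], [1,2], [2,3], [2,5], [3,4], [3,5]
  2-simplices (1): [2,3,5]

giving chain groups C_0 ≅ Z^6, C_1 ≅ Z^7, C_2 ≅ Z^1.

Boundary ∂_1: C_1 → C_0 maps an edge to its endpoints' difference, ∂[p,q] = q − p.
The 6×7 boundary matrix has rank 5 and Smith normal form diag(1,1,1,1,1).

∂_2: C_2 → C_1 sends each 2-simplex [p,q,r] to [q,r] − [p,r] + [p,q]. For instance
  ∂[2,3,5] = [3,5] − [2,5] + [2,3].
The resulting 7×1 matrix has rank 1, and its Smith normal form has invariant factors (1).

From H_k ≅ ker(∂_k) / im(∂_{k+1}) we obtain:

  H_0: rank C_0 − rank ∂_1 = 6 − 5 = 1, and the invariant factors of ∂_1 are all 1, so H_0 ≅ Z.
  H_1: rank ker ∂_1 − rank ∂_2 = (7 − 5) − 1 = 1, and the invariant factors of ∂_2 are all 1, so H_1 ≅ Z.
  H_2: rank ker ∂_2 − rank ∂_3 = (1 − 1) − 0 = 0, and there is no ∂_3, so H_2 ≅ 0.

H_0 ≅ Z,  H_1 ≅ Z,  H_2 = 0.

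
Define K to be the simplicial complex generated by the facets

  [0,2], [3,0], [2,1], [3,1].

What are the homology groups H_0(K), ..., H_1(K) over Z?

H_0 ≅ Z,  H_1 ≅ Z.

Fix the vertex order 0 < 1 < 2 < 3 and write every simplex with vertices in increasing order. Then dim K = 1 and the simplices of K are:

  0-simplices (4): [0], [1], [2], [3]
  1-simplices (4): [0,2], [0,3], [1,2], [1,3]

Hence C_0 ≅ Z^4, C_1 ≅ Z^4.

The boundary map ∂_1: C_1 → C_0 is given by ∂[p,q] = [q] − [p].
The resulting 4×4 matrix has rank 3, and its Smith normal form has invariant factors (1,1,1).

Reading off H_k = ker ∂_k / im ∂_{k+1}:

  H_0: rank C_0 − rank ∂_1 = 4 − 3 = 1, and the invariant factors of ∂_1 are all 1, so H_0 = Z.
  H_1: rank ker ∂_1 − rank ∂_2 = (4 − 3) − 0 = 1, and there is no ∂_2, so H_1 = Z.

(K is a triangulation of the circle S^1.)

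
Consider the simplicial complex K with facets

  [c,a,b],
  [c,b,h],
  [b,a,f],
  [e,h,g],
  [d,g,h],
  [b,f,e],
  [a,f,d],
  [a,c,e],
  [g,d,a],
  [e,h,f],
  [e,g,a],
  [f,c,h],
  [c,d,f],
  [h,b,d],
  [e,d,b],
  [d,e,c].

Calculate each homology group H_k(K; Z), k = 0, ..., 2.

H_0 = Z,  H_1 = Z^2,  H_2 = Z.

Take the total order a < b < c < d < e < f < g < h on the vertex set. Then K (dimension 2) consists of the simplices:

  0-simplices (8): a, b, c, d, e, f, g, h
  1-simplices (24): ab, ac, ad, ae, af, ag, bc, bd, be, bf, bh, cd, ce, cf, ch, de, df, dg, dh, ef, eg, eh, fh, gh
  2-simplices (16): abc, abf, ace, adf, adg, aeg, bch, bde, bdh, bef, cde, cdf, cfh, dgh, efh, egh

giving chain groups C_0 ≅ Z^8, C_1 ≅ Z^24, C_2 ≅ Z^16.

The boundary map ∂_1: C_1 → C_0 maps an edge to its endpoints' difference, ∂[p,q] = q − p. For instance
  ∂ab = b − a.
This gives a 8×24 integer matrix of rank 7; reducing to Smith normal form yields diagonal entries (1,1,1,1,1,1,1).

Boundary ∂_2: C_2 → C_1 acts by ∂[p,q,r] = [q,r] − [p,r] + [p,q]. For instance
  ∂cdf = df − cf + cd,
  ∂adg = dg − ag + ad.
The resulting 24×16 matrix has rank 15, and its Smith normal form has invariant factors (1,1,1,1,1,1,1,1,1,1,1,1,1,1,1).

From H_k ≅ ker(∂_k) / im(∂_{k+1}) we obtain:

  H_0: rank C_0 − rank ∂_1 = 8 − 7 = 1, and the invariant factors of ∂_1 are all 1, so H_0 ≅ Z.
  H_1: rank ker ∂_1 − rank ∂_2 = (24 − 7) − 15 = 2, and the invariant factors of ∂_2 are all 1, so H_1 ≅ Z^2.
  H_2: rank ker ∂_2 − rank ∂_3 = (16 − 15) − 0 = 1, and there is no ∂_3, so H_2 ≅ Z.

As a check, the Euler characteristic is 8 − 24 + 16 = 0, which agrees with 1 − 2 + 1 = 0.
(K is a triangulation of the torus T^2.)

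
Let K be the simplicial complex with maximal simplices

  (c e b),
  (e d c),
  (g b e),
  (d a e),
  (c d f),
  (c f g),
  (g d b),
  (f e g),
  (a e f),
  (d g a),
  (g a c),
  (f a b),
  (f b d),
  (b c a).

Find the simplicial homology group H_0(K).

K has 7 vertices, 21 edges, 14 triangles.
rank ∂_0 = 0, rank ∂_1 = 6 ⇒ b_0 = 7 − 0 − 6 = 1; all invariant factors of ∂_1 are 1 so no torsion. So H_0 = Z.

H_0 ≅ Z.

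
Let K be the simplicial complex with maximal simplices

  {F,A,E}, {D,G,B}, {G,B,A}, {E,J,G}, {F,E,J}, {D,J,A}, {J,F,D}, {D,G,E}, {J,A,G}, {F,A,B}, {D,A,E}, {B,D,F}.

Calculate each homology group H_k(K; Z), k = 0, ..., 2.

Order the vertices as A < B < D < E < F < G < J. Listing each simplex with vertices in this order, K has dimension 2 with simplices:

  0-simplices (7): A, B, D, E, F, G, J
  1-simplices (18): AB, AD, AE, AF, AG, AJ, BD, BF, BG, DE, DF, DG, DJ, EF, EG, EJ, FJ, GJ
  2-simplices (12): ABF, ABG, ADE, ADJ, AEF, AGJ, BDF, BDG, DEG, DFJ, EFJ, EGJ

Hence C_0 ≅ Z^7, C_1 ≅ Z^18, C_2 ≅ Z^12.

Boundary ∂_1: C_1 → C_0 sends each edge [p,q] (with p < q) to q − p. For instance
  ∂AJ = J − A.
The 7×18 boundary matrix has rank 6 and Smith normal form diag(1,1,1,1,1,1).

∂_2: C_2 → C_1 sends each 2-simplex [p,q,r] to [q,r] − [p,r] + [p,q]. For instance
  ∂ABG = BG − AG + AB,
  ∂AGJ = GJ − AJ + AG.
This gives a 18×12 integer matrix of rank 12; reducing to Smith normal form yields diagonal entries (1,1,1,1,1,1,1,1,1,1,1,2).

Computing H_k = (kernel of ∂_k) / (image of ∂_{k+1}):

  H_0: rank C_0 − rank ∂_1 = 7 − 6 = 1, and the invariant factors of ∂_1 are all 1, so H_0 = Z.
  H_1: rank ker ∂_1 − rank ∂_2 = (18 − 6) − 12 = 0, and ∂_2 has invariant factor 2 > 1, so H_1 = Z/2.
  H_2: rank ker ∂_2 − rank ∂_3 = (12 − 12) − 0 = 0, and there is no ∂_3, so H_2 = 0.

H_0 ≅ Z,  H_1 ≅ Z/2,  H_2 = 0.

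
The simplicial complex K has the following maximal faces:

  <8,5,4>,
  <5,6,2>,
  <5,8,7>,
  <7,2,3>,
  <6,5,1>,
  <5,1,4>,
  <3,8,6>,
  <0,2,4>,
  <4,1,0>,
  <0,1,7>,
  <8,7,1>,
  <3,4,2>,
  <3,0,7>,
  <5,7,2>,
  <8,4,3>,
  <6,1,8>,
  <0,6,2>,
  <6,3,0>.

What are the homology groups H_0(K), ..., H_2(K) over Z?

Take the total order 0 < 1 < 2 < 3 < 4 < 5 < 6 < 7 < 8 on the vertex set. Then K (dimension 2) consists of the simplices:

  0-simplices (9): [0], [1], [2], [3], [4], [5], [6], [7], [8]
  1-simplices (27): (27 of them)
  2-simplices (18): [0,1,4], [0,1,7], [0,2,4], [0,2,6], [0,3,6], [0,3,7], [1,4,5], [1,5,6], [1,6,8], [1,7,8], [2,3,4], [2,3,7], [2,5,6], [2,5,7], [3,4,8], [3,6,8], [4,5,8], [5,7,8]

Hence C_0 ≅ Z^9, C_1 ≅ Z^27, C_2 ≅ Z^18.

Boundary ∂_1: C_1 → C_0 sends each edge [p,q] (with p < q) to q − p.
The resulting 9×27 matrix has rank 8, and its Smith normal form has invariant factors (1,1,1,1,1,1,1,1).

∂_2: C_2 → C_1 maps a triangle to the signed sum of its edges. For instance
  ∂[0,3,7] = [3,7] − [0,7] + [0,3],
  ∂[5,7,8] = [7,8] − [5,8] + [5,7].
This gives a 27×18 integer matrix of rank 18; reducing to Smith normal form yields diagonal entries (1,1,1,1,1,1,1,1,1,1,1,1,1,1,1,1,1,2).

From H_k ≅ ker(∂_k) / im(∂_{k+1}) we obtain:

  H_0: rank C_0 − rank ∂_1 = 9 − 8 = 1, and the invariant factors of ∂_1 are all 1, so H_0 = Z.
  H_1: rank ker ∂_1 − rank ∂_2 = (27 − 8) − 18 = 1, and ∂_2 has invariant factor 2 > 1, so H_1 = Z ⊕ Z/2Z.
  H_2: rank ker ∂_2 − rank ∂_3 = (18 − 18) − 0 = 0, and there is no ∂_3, so H_2 = 0.

As a check, the Euler characteristic is 9 − 27 + 18 = 0, which agrees with 1 − 1 + 0 = 0.

H_0 ≅ Z,  H_1 ≅ Z ⊕ Z/2Z,  H_2 = 0.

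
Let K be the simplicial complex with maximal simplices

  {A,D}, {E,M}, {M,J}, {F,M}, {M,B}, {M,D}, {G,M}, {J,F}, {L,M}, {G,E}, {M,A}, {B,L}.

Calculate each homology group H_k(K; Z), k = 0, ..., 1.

Take the total order A < B < D < E < F < G < J < L < M on the vertex set. Then K (dimension 1) consists of the simplices:

  0-simplices (9): A, B, D, E, F, G, J, L, M
  1-simplices (12): AD, AM, BL, BM, DM, EG, EM, FJ, FM, GM, JM, LM

Hence C_0 ≅ Z^9, C_1 ≅ Z^12.

Boundary ∂_1: C_1 → C_0 maps an edge to its endpoints' difference, ∂[p,q] = q − p. For instance
  ∂BM = M − B.
As a 9×12 matrix over Z this has rank 8, with invariant factors (1,1,1,1,1,1,1,1).

Reading off H_k = ker ∂_k / im ∂_{k+1}:

  H_0: rank C_0 − rank ∂_1 = 9 − 8 = 1, and the invariant factors of ∂_1 are all 1, so H_0 = Z.
  H_1: rank ker ∂_1 − rank ∂_2 = (12 − 8) − 0 = 4, and there is no ∂_2, so H_1 = Z^4.

(K is a triangulation of a wedge of 4 circles.)

H_0 = Z,  H_1 = Z^4.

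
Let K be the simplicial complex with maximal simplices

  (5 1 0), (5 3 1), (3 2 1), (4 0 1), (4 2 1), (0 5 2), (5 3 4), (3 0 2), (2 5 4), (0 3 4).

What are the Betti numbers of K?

b_0 = 1, b_1 = 0, b_2 = 0.

Order the vertices as 0 < 1 < 2 < 3 < 4 < 5. Listing each simplex with vertices in this order, K has dimension 2 with simplices:

  0-simplices (6): [0], [1], [2], [3], [4], [5]
  1-simplices (15): [0,1], [0,2], [0,3], [0,4], [0,5], [1,2], [1,3], [1,4], [1,5], [2,3], [2,4], [2,5], [3,4], [3,5], [4,5]
  2-simplices (10): [0,1,4], [0,1,5], [0,2,3], [0,2,5], [0,3,4], [1,2,3], [1,2,4], [1,3,5], [2,4,5], [3,4,5]

so the chain groups are C_0 ≅ Z^6, C_1 ≅ Z^15, C_2 ≅ Z^10.

Boundary ∂_1: C_1 → C_0 sends each edge [p,q] (with p < q) to q − p. For instance
  ∂[0,2] = [2] − [0].
The resulting 6×15 matrix has rank 5, and its Smith normal form has invariant factors (1,1,1,1,1).

Boundary ∂_2: C_2 → C_1 maps a triangle to the signed sum of its edges. For instance
  ∂[0,3,4] = [3,4] − [0,4] + [0,3],
  ∂[1,3,5] = [3,5] − [1,5] + [1,3].
The 15×10 boundary matrix has rank 10 and Smith normal form diag(1,1,1,1,1,1,1,1,1,2).

Reading off H_k = ker ∂_k / im ∂_{k+1}:

  H_0: rank C_0 − rank ∂_1 = 6 − 5 = 1, and the invariant factors of ∂_1 are all 1, so H_0 ≅ Z.
  H_1: rank ker ∂_1 − rank ∂_2 = (15 − 5) − 10 = 0, and ∂_2 has invariant factor 2 > 1, so H_1 ≅ Z/2.
  H_2: rank ker ∂_2 − rank ∂_3 = (10 − 10) − 0 = 0, and there is no ∂_3, so H_2 ≅ 0.

As a check, the Euler characteristic is 6 − 15 + 10 = 1, which agrees with 1 − 0 + 0 = 1.

Hence the Betti numbers are b_0 = 1, b_1 = 0, b_2 = 0.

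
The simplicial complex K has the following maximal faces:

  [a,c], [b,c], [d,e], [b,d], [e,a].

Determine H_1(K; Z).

Fix the vertex order a < b < c < d < e and write every simplex with vertices in increasing order. Then dim K = 1 and the simplices of K are:

  0-simplices (5): a, b, c, d, e
  1-simplices (5): ac, ae, bc, bd, de

so the chain groups are C_0 ≅ Z^5, C_1 ≅ Z^5.

Boundary ∂_1: C_1 → C_0 sends each edge [p,q] (with p < q) to q − p.
The resulting 5×5 matrix has rank 4, and its Smith normal form has invariant factors (1,1,1,1).

Reading off H_k = ker ∂_k / im ∂_{k+1}:

  H_1: rank ker ∂_1 − rank ∂_2 = (5 − 4) − 0 = 1, and there is no ∂_2, so H_1 ≅ Z.

(K is a triangulation of the circle S^1.)

H_1 = Z.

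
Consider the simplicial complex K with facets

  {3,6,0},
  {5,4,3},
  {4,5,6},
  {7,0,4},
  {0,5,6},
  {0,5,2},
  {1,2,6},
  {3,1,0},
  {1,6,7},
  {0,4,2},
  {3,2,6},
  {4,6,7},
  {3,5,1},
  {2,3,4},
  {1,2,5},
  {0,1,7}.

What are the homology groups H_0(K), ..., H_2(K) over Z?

H_0 ≅ Z,  H_1 ≅ Z^2,  H_2 ≅ Z.

Take the total order 0 < 1 < 2 < 3 < 4 < 5 < 6 < 7 on the vertex set. Then K (dimension 2) consists of the simplices:

  0-simplices (8): [0], [1], [2], [3], [4], [5], [6], [7]
  1-simplices (24): (24 of them)
  2-simplices (16): [0,1,3], [0,1,7], [0,2,4], [0,2,5], [0,3,6], [0,4,7], [0,5,6], [1,2,5], [1,2,6], [1,3,5], [1,6,7], [2,3,4], [2,3,6], [3,4,5], [4,5,6], [4,6,7]

giving chain groups C_0 ≅ Z^8, C_1 ≅ Z^24, C_2 ≅ Z^16.

Boundary ∂_1: C_1 → C_0 sends each edge [p,q] (with p < q) to q − p.
This gives a 8×24 integer matrix of rank 7; reducing to Smith normal form yields diagonal entries (1,1,1,1,1,1,1).

The boundary map ∂_2: C_2 → C_1 acts by ∂[p,q,r] = [q,r] − [p,r] + [p,q]. For instance
  ∂[1,6,7] = [6,7] − [1,7] + [1,6],
  ∂[0,4,7] = [4,7] − [0,7] + [0,4].
The 24×16 boundary matrix has rank 15 and Smith normal form diag(1,1,1,1,1,1,1,1,1,1,1,1,1,1,1).

From H_k ≅ ker(∂_k) / im(∂_{k+1}) we obtain:

  H_0: rank C_0 − rank ∂_1 = 8 − 7 = 1, and the invariant factors of ∂_1 are all 1, so H_0 = Z.
  H_1: rank ker ∂_1 − rank ∂_2 = (24 − 7) − 15 = 2, and the invariant factors of ∂_2 are all 1, so H_1 = Z^2.
  H_2: rank ker ∂_2 − rank ∂_3 = (16 − 15) − 0 = 1, and there is no ∂_3, so H_2 = Z.

As a check, the Euler characteristic is 8 − 24 + 16 = 0, which agrees with 1 − 2 + 1 = 0.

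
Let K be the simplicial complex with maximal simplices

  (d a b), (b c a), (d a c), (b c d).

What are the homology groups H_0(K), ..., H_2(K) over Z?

Order the vertices as a < b < c < d. Listing each simplex with vertices in this order, K has dimension 2 with simplices:

  0-simplices (4): a, b, c, d
  1-simplices (6): ab, ac, ad, bc, bd, cd
  2-simplices (4): abc, abd, acd, bcd

so the chain groups are C_0 ≅ Z^4, C_1 ≅ Z^6, C_2 ≅ Z^4.

∂_1: C_1 → C_0 is given by ∂[p,q] = [q] − [p]. For instance
  ∂ab = b − a.
This gives a 4×6 integer matrix of rank 3; reducing to Smith normal form yields diagonal entries (1,1,1).

The boundary map ∂_2: C_2 → C_1 acts by ∂[p,q,r] = [q,r] − [p,r] + [p,q]. For instance
  ∂bcd = cd − bd + bc,
  ∂abc = bc − ac + ab.
As a 6×4 matrix over Z this has rank 3, with invariant factors (1,1,1).

Now H_k = ker ∂_k / im ∂_{k+1}, so:

  H_0: rank C_0 − rank ∂_1 = 4 − 3 = 1, and the invariant factors of ∂_1 are all 1, so H_0 ≅ Z.
  H_1: rank ker ∂_1 − rank ∂_2 = (6 − 3) − 3 = 0, and the invariant factors of ∂_2 are all 1, so H_1 ≅ 0.
  H_2: rank ker ∂_2 − rank ∂_3 = (4 − 3) − 0 = 1, and there is no ∂_3, so H_2 ≅ Z.

As a check, the Euler characteristic is 4 − 6 + 4 = 2, which agrees with 1 − 0 + 1 = 2.

H_0 ≅ Z,  H_1 = 0,  H_2 ≅ Z.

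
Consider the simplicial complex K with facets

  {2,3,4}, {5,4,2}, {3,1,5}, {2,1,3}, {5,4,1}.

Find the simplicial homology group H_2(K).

Order the vertices as 1 < 2 < 3 < 4 < 5. Listing each simplex with vertices in this order, K has dimension 2 with simplices:

  0-simplices (5): [1], [2], [3], [4], [5]
  1-simplices (10): [1,2], [1,3], [1,4], [1,5], [2,3], [2,4], [2,5], [3,4], [3,5], [4,5]
  2-simplices (5): [1,2,3], [1,3,5], [1,4,5], [2,3,4], [2,4,5]

so the chain groups are C_0 ≅ Z^5, C_1 ≅ Z^10, C_2 ≅ Z^5.

∂_1: C_1 → C_0 maps an edge to its endpoints' difference, ∂[p,q] = q − p. For instance
  ∂[3,5] = [5] − [3].
The resulting 5×10 matrix has rank 4, and its Smith normal form has invariant factors (1,1,1,1).

∂_2: C_2 → C_1 sends each 2-simplex [p,q,r] to [q,r] − [p,r] + [p,q]. For instance
  ∂[2,4,5] = [4,5] − [2,5] + [2,4],
  ∂[2,3,4] = [3,4] − [2,4] + [2,3].
As a 10×5 matrix over Z this has rank 5, with invariant factors (1,1,1,1,1).

From H_k ≅ ker(∂_k) / im(∂_{k+1}) we obtain:

  H_2: rank ker ∂_2 − rank ∂_3 = (5 − 5) − 0 = 0, and there is no ∂_3, so H_2 = 0.

H_2 ≅ 0.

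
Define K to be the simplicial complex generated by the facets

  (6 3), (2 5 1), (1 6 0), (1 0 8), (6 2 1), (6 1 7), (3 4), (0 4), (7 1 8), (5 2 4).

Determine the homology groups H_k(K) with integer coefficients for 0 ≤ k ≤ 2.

H_0 = Z,  H_1 = Z^2,  H_2 = 0.

K has 9 vertices, 17 edges, 7 triangles.
rank ∂_0 = 0, rank ∂_1 = 8 ⇒ b_0 = 9 − 0 − 8 = 1; all invariant factors of ∂_1 are 1 so no torsion. So H_0 ≅ Z.
rank ∂_1 = 8, rank ∂_2 = 7 ⇒ b_1 = 17 − 8 − 7 = 2; all invariant factors of ∂_2 are 1 so no torsion. So H_1 ≅ Z^2.
rank ∂_2 = 7, rank ∂_3 = 0 ⇒ b_2 = 7 − 7 − 0 = 0. So H_2 ≅ 0.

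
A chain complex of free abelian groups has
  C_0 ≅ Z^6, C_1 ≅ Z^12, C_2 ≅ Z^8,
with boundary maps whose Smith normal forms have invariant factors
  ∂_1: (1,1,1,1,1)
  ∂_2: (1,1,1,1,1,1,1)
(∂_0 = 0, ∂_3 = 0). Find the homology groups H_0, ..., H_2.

H_0: b_0 = 6 − 0 − 5 = 1; torsion from ∂_1 factors > 1: none. So H_0 = Z.
H_1: b_1 = 12 − 5 − 7 = 0; torsion from ∂_2 factors > 1: none. So H_1 = 0.
H_2: b_2 = 8 − 7 − 0 = 1; torsion from ∂_3 factors > 1: none. So H_2 = Z.

H_0 = Z,  H_1 = 0,  H_2 = Z.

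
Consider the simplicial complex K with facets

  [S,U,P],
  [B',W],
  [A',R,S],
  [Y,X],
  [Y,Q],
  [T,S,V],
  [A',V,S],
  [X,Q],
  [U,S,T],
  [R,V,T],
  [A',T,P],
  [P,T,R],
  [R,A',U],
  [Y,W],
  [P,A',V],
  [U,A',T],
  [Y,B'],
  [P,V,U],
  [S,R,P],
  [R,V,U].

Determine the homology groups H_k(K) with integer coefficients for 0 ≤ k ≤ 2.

Order the vertices as P < Q < R < S < T < U < V < W < X < Y < A' < B'. Listing each simplex with vertices in this order, K has dimension 2 with simplices:

  0-simplices (12): [P], [Q], [R], [S], [T], [U], [V], [W], [X], [Y], [A'], [B']
  1-simplices (27): (27 of them)
  2-simplices (14): [P,R,S], [P,R,T], [P,S,U], [P,T,A'], [P,U,V], [P,V,A'], [R,S,A'], [R,T,V], [R,U,V], [R,U,A'], [S,T,U], [S,T,V], [S,V,A'], [T,U,A']

giving chain groups C_0 ≅ Z^12, C_1 ≅ Z^27, C_2 ≅ Z^14.

The boundary map ∂_1: C_1 → C_0 maps an edge to its endpoints' difference, ∂[p,q] = q − p. For instance
  ∂[P,U] = [U] − [P].
The 12×27 boundary matrix has rank 10 and Smith normal form diag(1,1,1,1,1,1,1,1,1,1).

∂_2: C_2 → C_1 sends each 2-simplex [p,q,r] to [q,r] − [p,r] + [p,q]. For instance
  ∂[P,R,S] = [R,S] − [P,S] + [P,R],
  ∂[R,U,A'] = [U,A'] − [R,A'] + [R,U].
The resulting 27×14 matrix has rank 13, and its Smith normal form has invariant factors (1,1,1,1,1,1,1,1,1,1,1,1,1).

Now H_k = ker ∂_k / im ∂_{k+1}, so:

  H_0: rank C_0 − rank ∂_1 = 12 − 10 = 2, and the invariant factors of ∂_1 are all 1, so H_0 = Z^2.
  H_1: rank ker ∂_1 − rank ∂_2 = (27 − 10) − 13 = 4, and the invariant factors of ∂_2 are all 1, so H_1 = Z^4.
  H_2: rank ker ∂_2 − rank ∂_3 = (14 − 13) − 0 = 1, and there is no ∂_3, so H_2 = Z.

As a check, the Euler characteristic is 12 − 27 + 14 = -1, which agrees with 2 − 4 + 1 = -1.
(K is a triangulation of the disjoint union of the torus T^2 and a wedge of 2 circles.)

H_0 = Z^2,  H_1 = Z^4,  H_2 = Z.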